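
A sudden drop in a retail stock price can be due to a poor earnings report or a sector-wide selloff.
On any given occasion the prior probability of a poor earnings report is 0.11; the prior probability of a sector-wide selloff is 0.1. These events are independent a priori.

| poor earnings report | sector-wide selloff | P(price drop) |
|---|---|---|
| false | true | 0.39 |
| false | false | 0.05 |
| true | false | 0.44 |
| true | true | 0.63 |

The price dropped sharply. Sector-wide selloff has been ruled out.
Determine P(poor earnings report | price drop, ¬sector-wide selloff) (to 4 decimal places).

P(poor earnings report | price drop, ¬sector-wide selloff) ≈ 0.5210

By total probability over both values of poor earnings report:
  P(price drop | ¬sector-wide selloff) = 0.05*0.89 + 0.44*0.11
        = 0.044500 + 0.048400 = 0.092900
Configurations with poor earnings report contribute 0.048400, so
  P(poor earnings report | price drop, ¬sector-wide selloff) = 0.048400 / 0.092900 ≈ 0.5210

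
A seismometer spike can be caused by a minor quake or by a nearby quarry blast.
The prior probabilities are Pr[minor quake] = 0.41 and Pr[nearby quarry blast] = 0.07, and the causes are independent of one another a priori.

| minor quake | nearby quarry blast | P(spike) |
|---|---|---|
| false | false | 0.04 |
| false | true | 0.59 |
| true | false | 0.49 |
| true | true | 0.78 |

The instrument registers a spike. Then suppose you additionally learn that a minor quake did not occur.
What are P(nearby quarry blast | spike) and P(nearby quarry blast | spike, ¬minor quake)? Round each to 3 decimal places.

By total probability over the 4 (minor quake, nearby quarry blast) configurations:
  P(spike) = 0.04*0.59*0.93 + 0.59*0.59*0.07 + 0.49*0.41*0.93 + 0.78*0.41*0.07
        = 0.021948 + 0.024367 + 0.186837 + 0.022386 = 0.255538
Configurations with nearby quarry blast contribute 0.046753, so
  P(nearby quarry blast | spike) = 0.046753 / 0.255538 ≈ 0.183

Now condition on the additional information:
For the numerator, keep only nearby quarry blast=true terms: 0.59*0.07 = 0.041300
Normalizer over all consistent configurations: 0.04*0.93 + 0.59*0.07 = 0.078500
P(nearby quarry blast | spike, ¬minor quake) = 0.041300/0.078500 ≈ 0.526
Ruling out minor quake raises the posterior on nearby quarry blast — the flip side of explaining away.

P(nearby quarry blast | spike) ≈ 0.183; P(nearby quarry blast | spike, ¬minor quake) ≈ 0.526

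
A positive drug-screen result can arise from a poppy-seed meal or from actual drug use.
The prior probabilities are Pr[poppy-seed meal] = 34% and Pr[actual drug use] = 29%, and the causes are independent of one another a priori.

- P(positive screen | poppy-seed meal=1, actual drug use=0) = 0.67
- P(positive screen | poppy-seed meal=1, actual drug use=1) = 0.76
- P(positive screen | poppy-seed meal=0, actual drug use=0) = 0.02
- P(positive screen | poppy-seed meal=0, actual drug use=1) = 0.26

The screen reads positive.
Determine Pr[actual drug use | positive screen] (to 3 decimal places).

P(positive screen) = 0.02*0.66*0.71 + 0.26*0.66*0.29 + 0.67*0.34*0.71 + 0.76*0.34*0.29 = 0.009372 + 0.049764 + 0.161738 + 0.074936 = 0.295810
The actual drug use-present share is 0.049764 + 0.074936 = 0.124700.
P(actual drug use | positive screen) = 0.124700 / 0.295810 ≈ 0.422

Pr[actual drug use | positive screen] ≈ 0.422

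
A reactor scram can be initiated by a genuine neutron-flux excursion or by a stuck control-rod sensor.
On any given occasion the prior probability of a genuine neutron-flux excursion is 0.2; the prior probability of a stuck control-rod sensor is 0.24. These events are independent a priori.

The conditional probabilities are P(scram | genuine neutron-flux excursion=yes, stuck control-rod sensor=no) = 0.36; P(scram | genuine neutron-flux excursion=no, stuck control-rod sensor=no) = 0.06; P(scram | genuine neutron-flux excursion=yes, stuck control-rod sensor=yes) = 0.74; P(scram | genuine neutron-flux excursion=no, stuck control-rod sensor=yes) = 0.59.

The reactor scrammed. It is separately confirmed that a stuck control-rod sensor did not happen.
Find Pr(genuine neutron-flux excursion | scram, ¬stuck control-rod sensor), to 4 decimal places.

For the numerator, keep only genuine neutron-flux excursion=true terms: 0.36×0.2 = 0.072000
Normalizer over all consistent configurations: 0.06×0.8 + 0.36×0.2 = 0.120000
Posterior = 0.072000 / 0.120000 ≈ 0.6000

Pr(genuine neutron-flux excursion | scram, ¬stuck control-rod sensor) ≈ 0.6000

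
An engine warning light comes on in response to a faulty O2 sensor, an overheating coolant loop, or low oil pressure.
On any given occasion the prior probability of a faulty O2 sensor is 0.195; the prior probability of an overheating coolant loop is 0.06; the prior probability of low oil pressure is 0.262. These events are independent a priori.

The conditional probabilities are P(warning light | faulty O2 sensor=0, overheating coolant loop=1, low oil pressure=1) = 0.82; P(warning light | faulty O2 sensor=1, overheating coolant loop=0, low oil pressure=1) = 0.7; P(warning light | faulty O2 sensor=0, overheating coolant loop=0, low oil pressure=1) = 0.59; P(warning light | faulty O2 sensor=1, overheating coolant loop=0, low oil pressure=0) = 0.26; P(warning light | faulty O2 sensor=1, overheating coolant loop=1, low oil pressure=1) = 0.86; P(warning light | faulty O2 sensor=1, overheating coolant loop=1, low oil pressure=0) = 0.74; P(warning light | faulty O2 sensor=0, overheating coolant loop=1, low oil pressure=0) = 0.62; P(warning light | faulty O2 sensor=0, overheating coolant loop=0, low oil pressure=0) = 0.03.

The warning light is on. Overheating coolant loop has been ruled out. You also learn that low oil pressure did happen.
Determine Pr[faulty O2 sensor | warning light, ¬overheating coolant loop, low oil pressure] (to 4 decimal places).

Pr[faulty O2 sensor | warning light, ¬overheating coolant loop, low oil pressure] ≈ 0.2232

For the numerator, keep only faulty O2 sensor=true terms: 0.7*0.195 = 0.136500
The normalizing constant is 0.59*0.805 + 0.7*0.195 = 0.611450
Posterior = 0.136500 / 0.611450 ≈ 0.2232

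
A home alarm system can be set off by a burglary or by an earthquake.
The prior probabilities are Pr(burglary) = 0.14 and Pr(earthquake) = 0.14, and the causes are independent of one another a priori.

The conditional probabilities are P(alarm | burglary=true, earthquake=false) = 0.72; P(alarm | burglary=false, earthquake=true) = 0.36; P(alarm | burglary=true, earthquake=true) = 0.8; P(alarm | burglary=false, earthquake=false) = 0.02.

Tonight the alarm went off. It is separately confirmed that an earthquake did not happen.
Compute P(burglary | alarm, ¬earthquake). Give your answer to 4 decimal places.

P(burglary | alarm, ¬earthquake) ≈ 0.8542

Weight on burglary=true, given the evidence: 0.72*0.14 = 0.100800
The normalizing constant is 0.02*0.86 + 0.72*0.14 = 0.118000
P(burglary | alarm, ¬earthquake) = 0.100800/0.118000 ≈ 0.8542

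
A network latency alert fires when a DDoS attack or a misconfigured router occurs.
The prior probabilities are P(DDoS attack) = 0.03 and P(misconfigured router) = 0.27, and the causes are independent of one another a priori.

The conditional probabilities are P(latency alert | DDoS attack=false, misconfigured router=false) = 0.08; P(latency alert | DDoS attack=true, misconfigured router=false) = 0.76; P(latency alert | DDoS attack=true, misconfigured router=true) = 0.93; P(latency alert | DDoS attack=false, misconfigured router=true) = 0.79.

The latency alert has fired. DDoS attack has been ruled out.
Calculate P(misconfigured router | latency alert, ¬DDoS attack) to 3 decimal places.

Numerator (weight on configurations with misconfigured router): 0.79×0.27 = 0.213300
Normalizer over all consistent configurations: 0.08×0.73 + 0.79×0.27 = 0.271700
Posterior = 0.213300 / 0.271700 ≈ 0.785

P(misconfigured router | latency alert, ¬DDoS attack) ≈ 0.785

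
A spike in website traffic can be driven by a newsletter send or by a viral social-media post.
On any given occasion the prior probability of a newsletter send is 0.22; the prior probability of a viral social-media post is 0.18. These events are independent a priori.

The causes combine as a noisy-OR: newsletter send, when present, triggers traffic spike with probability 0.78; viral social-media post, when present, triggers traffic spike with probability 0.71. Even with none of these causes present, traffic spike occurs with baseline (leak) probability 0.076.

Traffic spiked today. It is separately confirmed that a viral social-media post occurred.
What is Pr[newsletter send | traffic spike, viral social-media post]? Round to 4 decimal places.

Pr[newsletter send | traffic spike, viral social-media post] ≈ 0.2661

Under noisy-OR, P(traffic spike | causes) = 1 − (1−0.076)·∏(1−qᵢ) over the active causes.
P(traffic spike | viral social-media post) = 0.73204·0.78 + 0.941049·0.22 = 0.570991 + 0.207031 = 0.778022
The newsletter send-present share is 0.941049·0.22 = 0.207031.
P(newsletter send | traffic spike, viral social-media post) = 0.207031 / 0.778022 ≈ 0.2661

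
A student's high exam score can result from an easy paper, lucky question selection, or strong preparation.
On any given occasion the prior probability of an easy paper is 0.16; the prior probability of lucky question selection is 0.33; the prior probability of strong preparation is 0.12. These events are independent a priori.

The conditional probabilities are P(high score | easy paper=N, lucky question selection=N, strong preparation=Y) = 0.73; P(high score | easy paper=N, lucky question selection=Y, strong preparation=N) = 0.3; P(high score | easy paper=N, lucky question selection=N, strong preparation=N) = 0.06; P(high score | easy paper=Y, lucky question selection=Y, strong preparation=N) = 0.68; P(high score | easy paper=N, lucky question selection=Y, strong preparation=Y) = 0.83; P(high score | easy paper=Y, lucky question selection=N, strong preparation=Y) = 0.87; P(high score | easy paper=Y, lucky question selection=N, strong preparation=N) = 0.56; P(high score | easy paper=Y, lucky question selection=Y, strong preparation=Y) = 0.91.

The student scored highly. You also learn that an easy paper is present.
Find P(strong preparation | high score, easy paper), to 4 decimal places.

P(strong preparation | high score, easy paper) ≈ 0.1673

Sum P(high score|·) weighted by the priors over the 4 (lucky question selection, strong preparation) configurations:
  P(high score | easy paper) = 0.56×0.67×0.88 + 0.87×0.67×0.12 + 0.68×0.33×0.88 + 0.91×0.33×0.12
        = 0.330176 + 0.069948 + 0.197472 + 0.036036 = 0.633632
Configurations with strong preparation contribute 0.105984, so
  P(strong preparation | high score, easy paper) = 0.105984 / 0.633632 ≈ 0.1673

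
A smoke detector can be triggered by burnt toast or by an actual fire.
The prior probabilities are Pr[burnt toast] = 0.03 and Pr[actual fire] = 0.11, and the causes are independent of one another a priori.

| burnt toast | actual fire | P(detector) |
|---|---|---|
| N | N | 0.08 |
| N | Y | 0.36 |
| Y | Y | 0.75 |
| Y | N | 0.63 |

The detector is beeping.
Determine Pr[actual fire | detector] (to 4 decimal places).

Pr[actual fire | detector] ≈ 0.3225

For the numerator, keep only actual fire=true terms: 0.038412 + 0.002475 = 0.040887
The normalizing constant is 0.08·0.97·0.89 + 0.36·0.97·0.11 + 0.63·0.03·0.89 + 0.75·0.03·0.11 = 0.126772
Posterior = 0.040887 / 0.126772 ≈ 0.3225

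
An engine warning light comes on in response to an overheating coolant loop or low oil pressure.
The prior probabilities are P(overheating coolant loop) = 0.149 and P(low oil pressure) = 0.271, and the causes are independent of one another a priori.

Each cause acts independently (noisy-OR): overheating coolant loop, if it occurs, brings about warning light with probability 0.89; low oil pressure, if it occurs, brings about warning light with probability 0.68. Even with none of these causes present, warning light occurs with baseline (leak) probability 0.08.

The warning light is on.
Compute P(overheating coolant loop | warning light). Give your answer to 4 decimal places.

P(overheating coolant loop | warning light) ≈ 0.3916

Under noisy-OR, P(warning light | causes) = 1 − (1−0.08)·∏(1−qᵢ) over the active causes.
P(warning light) = 0.08·0.851·0.729 + 0.7056·0.851·0.271 + 0.8988·0.149·0.729 + 0.967616·0.149·0.271 = 0.049630 + 0.162726 + 0.097629 + 0.039071 = 0.349056
Of this, 0.136700 comes from 0.097629 + 0.039071 (the overheating coolant loop=true cases).
So P(overheating coolant loop | warning light) = 0.136700/0.349056 ≈ 0.3916.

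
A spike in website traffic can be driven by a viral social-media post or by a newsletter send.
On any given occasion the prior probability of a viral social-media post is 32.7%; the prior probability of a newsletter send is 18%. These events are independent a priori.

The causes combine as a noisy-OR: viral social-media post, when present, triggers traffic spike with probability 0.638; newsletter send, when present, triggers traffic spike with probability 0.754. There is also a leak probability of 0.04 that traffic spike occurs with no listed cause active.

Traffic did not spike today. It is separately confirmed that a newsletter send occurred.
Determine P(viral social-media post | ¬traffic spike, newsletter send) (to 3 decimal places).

Under noisy-OR, P(traffic spike | causes) = 1 − (1−0.04)·∏(1−qᵢ) over the active causes.
P(¬traffic spike | newsletter send) = 0.23616*0.673 + 0.08549*0.327 = 0.158936 + 0.027955 = 0.186891
The viral social-media post-present share is 0.08549*0.327 = 0.027955.
P(viral social-media post | ¬traffic spike, newsletter send) = 0.027955 / 0.186891 ≈ 0.150

P(viral social-media post | ¬traffic spike, newsletter send) ≈ 0.150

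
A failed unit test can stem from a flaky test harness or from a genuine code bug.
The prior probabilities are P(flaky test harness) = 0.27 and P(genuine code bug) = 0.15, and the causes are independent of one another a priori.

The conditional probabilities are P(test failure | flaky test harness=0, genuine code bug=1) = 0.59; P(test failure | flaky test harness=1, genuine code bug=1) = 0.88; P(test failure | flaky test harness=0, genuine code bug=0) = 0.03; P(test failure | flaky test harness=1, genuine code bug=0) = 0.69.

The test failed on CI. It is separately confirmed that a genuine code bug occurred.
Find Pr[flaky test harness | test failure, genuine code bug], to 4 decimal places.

Pr[flaky test harness | test failure, genuine code bug] ≈ 0.3555

Sum P(test failure|·) weighted by the priors over both values of flaky test harness:
  P(test failure | genuine code bug) = 0.59*0.73 + 0.88*0.27
        = 0.430700 + 0.237600 = 0.668300
The terms with flaky test harness present sum to 0.237600, so
  P(flaky test harness | test failure, genuine code bug) = 0.237600 / 0.668300 ≈ 0.3555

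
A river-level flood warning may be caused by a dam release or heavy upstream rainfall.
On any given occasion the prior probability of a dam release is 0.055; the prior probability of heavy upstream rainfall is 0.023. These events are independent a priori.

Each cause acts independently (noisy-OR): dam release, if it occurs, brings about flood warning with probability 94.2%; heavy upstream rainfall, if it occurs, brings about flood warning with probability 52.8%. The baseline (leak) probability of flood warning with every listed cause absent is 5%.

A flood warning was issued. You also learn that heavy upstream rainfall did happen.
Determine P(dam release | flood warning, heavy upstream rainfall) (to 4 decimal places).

Under noisy-OR, P(flood warning | causes) = 1 − (1−0.05)·∏(1−qᵢ) over the active causes.
For the numerator, keep only dam release=true terms: 0.973993*0.055 = 0.053570
Denominator P(flood warning | heavy upstream rainfall): 0.5516*0.945 + 0.973993*0.055 = 0.574832
P(dam release | flood warning, heavy upstream rainfall) = 0.053570/0.574832 ≈ 0.0932

P(dam release | flood warning, heavy upstream rainfall) ≈ 0.0932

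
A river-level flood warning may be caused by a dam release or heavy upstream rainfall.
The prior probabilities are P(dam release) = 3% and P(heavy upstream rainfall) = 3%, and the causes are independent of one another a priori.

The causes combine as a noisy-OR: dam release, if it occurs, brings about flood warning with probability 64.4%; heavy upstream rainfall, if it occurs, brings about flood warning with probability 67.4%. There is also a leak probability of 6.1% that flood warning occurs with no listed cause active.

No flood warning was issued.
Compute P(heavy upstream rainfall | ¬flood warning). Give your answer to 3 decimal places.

P(heavy upstream rainfall | ¬flood warning) ≈ 0.010

Under noisy-OR, P(flood warning | causes) = 1 − (1−0.061)·∏(1−qᵢ) over the active causes.
For the numerator, keep only heavy upstream rainfall=true terms: 0.008908 + 0.000098 = 0.009006
Normalizer over all consistent configurations: 0.939*0.97*0.97 + 0.306114*0.97*0.03 + 0.334284*0.03*0.97 + 0.108977*0.03*0.03 = 0.902239
Posterior = 0.009006 / 0.902239 ≈ 0.010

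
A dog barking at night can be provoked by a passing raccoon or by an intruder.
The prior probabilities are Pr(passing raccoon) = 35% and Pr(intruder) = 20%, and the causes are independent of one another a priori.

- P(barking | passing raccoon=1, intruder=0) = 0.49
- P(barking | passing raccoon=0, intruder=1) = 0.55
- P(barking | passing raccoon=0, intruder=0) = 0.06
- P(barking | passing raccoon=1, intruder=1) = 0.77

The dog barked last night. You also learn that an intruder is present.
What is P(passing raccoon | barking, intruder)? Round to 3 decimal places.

P(passing raccoon | barking, intruder) ≈ 0.430

P(barking | intruder) = 0.55×0.65 + 0.77×0.35 = 0.357500 + 0.269500 = 0.627000
Restricting to configurations with passing raccoon present: 0.77×0.35 = 0.269500.
So P(passing raccoon | barking, intruder) = 0.269500/0.627000 ≈ 0.430.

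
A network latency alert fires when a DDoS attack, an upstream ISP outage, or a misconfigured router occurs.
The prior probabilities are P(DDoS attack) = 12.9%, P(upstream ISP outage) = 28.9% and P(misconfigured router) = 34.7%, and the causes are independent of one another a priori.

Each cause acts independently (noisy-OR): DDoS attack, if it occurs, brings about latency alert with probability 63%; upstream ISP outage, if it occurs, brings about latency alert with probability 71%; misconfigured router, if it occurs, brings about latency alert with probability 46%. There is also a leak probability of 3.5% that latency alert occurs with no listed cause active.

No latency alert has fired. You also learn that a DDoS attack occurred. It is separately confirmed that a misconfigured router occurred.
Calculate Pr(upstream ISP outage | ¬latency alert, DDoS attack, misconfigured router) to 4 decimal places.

Under noisy-OR, P(latency alert | causes) = 1 − (1−0.035)·∏(1−qᵢ) over the active causes.
P(¬latency alert | DDoS attack, misconfigured router) = 0.192807×0.711 + 0.055914×0.289 = 0.137086 + 0.016159 = 0.153245
Of this, 0.016159 comes from 0.055914×0.289 (the upstream ISP outage=true cases).
P(upstream ISP outage | ¬latency alert, DDoS attack, misconfigured router) = 0.016159 / 0.153245 ≈ 0.1054

Pr(upstream ISP outage | ¬latency alert, DDoS attack, misconfigured router) ≈ 0.1054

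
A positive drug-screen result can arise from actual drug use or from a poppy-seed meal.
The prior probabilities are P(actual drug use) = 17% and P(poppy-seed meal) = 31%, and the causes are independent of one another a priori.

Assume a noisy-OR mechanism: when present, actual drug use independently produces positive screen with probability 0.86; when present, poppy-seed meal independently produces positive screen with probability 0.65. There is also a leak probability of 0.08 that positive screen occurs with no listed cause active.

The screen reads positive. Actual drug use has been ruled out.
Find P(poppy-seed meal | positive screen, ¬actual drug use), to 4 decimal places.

Under noisy-OR, P(positive screen | causes) = 1 − (1−0.08)·∏(1−qᵢ) over the active causes.
Weight on poppy-seed meal=true, given the evidence: 0.678*0.31 = 0.210180
Denominator P(positive screen | ¬actual drug use): 0.08*0.69 + 0.678*0.31 = 0.265380
Posterior = 0.210180 / 0.265380 ≈ 0.7920

P(poppy-seed meal | positive screen, ¬actual drug use) ≈ 0.7920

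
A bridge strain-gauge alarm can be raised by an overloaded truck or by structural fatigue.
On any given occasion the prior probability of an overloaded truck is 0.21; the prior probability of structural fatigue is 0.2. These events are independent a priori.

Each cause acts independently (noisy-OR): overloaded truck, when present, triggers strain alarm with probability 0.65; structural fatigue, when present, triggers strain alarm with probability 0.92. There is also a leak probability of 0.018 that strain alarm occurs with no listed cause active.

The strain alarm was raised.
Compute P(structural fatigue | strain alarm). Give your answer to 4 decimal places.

P(structural fatigue | strain alarm) ≈ 0.6052

Under noisy-OR, P(strain alarm | causes) = 1 − (1−0.018)·∏(1−qᵢ) over the active causes.
Sum P(strain alarm|·) weighted by the priors over the 4 (overloaded truck, structural fatigue) configurations:
  P(strain alarm) = 0.018·0.79·0.8 + 0.92144·0.79·0.2 + 0.6563·0.21·0.8 + 0.972504·0.21·0.2
        = 0.011376 + 0.145588 + 0.110258 + 0.040845 = 0.308067
The terms with structural fatigue present sum to 0.186433, so
  P(structural fatigue | strain alarm) = 0.186433 / 0.308067 ≈ 0.6052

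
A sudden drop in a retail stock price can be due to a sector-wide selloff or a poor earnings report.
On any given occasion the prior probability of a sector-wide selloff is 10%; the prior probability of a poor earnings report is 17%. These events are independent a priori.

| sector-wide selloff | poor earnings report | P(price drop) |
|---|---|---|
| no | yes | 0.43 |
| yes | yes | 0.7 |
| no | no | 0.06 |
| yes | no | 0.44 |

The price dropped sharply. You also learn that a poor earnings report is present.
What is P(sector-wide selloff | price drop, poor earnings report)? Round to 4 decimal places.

P(sector-wide selloff | price drop, poor earnings report) ≈ 0.1532

Sum P(price drop|·) weighted by the priors over both values of sector-wide selloff:
  P(price drop | poor earnings report) = 0.43*0.9 + 0.7*0.1
        = 0.387000 + 0.070000 = 0.457000
Keeping only the sector-wide selloff-present terms gives 0.070000, so
  P(sector-wide selloff | price drop, poor earnings report) = 0.070000 / 0.457000 ≈ 0.1532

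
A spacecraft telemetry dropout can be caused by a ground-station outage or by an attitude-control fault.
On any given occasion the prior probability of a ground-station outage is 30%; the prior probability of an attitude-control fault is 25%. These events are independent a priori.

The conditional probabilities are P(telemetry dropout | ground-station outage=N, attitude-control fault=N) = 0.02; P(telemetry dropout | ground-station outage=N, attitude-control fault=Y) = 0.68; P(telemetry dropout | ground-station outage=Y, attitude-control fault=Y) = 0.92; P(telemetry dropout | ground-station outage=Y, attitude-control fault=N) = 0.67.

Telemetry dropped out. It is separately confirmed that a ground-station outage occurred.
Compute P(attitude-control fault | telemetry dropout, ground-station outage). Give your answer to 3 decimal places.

By total probability over both values of attitude-control fault:
  P(telemetry dropout | ground-station outage) = 0.67*0.75 + 0.92*0.25
        = 0.502500 + 0.230000 = 0.732500
Configurations with attitude-control fault contribute 0.230000, so
  P(attitude-control fault | telemetry dropout, ground-station outage) = 0.230000 / 0.732500 ≈ 0.314

P(attitude-control fault | telemetry dropout, ground-station outage) ≈ 0.314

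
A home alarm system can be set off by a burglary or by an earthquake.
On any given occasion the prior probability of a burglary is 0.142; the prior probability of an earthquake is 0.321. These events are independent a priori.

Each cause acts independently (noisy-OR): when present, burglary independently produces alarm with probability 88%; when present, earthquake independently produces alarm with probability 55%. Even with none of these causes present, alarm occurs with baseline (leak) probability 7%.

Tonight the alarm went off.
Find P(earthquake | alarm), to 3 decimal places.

P(earthquake | alarm) ≈ 0.617

Under noisy-OR, P(alarm | causes) = 1 − (1−0.07)·∏(1−qᵢ) over the active causes.
Enumerate the 4 (burglary, earthquake) configurations and weight by the priors:
  P(alarm) = 0.07×0.858×0.679 + 0.5815×0.858×0.321 + 0.8884×0.142×0.679 + 0.94978×0.142×0.321
        = 0.040781 + 0.160156 + 0.085658 + 0.043293 = 0.329888
Keeping only the earthquake-present terms gives 0.203449, so
  P(earthquake | alarm) = 0.203449 / 0.329888 ≈ 0.617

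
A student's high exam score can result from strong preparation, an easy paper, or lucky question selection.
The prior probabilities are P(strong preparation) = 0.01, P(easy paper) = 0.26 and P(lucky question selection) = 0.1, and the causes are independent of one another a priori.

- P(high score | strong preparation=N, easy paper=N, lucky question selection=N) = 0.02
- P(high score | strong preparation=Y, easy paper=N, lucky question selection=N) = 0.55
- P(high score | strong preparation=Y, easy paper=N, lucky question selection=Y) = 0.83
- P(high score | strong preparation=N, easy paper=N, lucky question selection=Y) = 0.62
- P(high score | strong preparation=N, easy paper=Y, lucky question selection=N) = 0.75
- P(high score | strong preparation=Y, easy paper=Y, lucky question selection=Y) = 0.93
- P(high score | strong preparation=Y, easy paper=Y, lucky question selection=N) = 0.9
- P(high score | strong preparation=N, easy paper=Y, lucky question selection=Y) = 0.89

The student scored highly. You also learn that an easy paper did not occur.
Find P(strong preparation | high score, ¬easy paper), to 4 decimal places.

P(strong preparation | high score, ¬easy paper) ≈ 0.0680

Weight on strong preparation=true, given the evidence: 0.004950 + 0.000830 = 0.005780
Normalizer over all consistent configurations: 0.02*0.99*0.9 + 0.62*0.99*0.1 + 0.55*0.01*0.9 + 0.83*0.01*0.1 = 0.084980
Posterior = 0.005780 / 0.084980 ≈ 0.0680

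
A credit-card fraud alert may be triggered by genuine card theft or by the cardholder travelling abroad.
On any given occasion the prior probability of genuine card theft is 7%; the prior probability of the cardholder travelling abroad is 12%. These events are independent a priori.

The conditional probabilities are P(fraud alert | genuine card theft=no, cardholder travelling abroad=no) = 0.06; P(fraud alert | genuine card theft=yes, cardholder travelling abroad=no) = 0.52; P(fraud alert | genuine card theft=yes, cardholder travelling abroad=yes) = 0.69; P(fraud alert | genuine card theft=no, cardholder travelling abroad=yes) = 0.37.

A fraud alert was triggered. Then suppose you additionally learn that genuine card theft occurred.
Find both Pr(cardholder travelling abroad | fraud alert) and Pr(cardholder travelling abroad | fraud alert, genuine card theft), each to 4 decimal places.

Sum P(fraud alert|·) weighted by the priors over the 4 (genuine card theft, cardholder travelling abroad) configurations:
  P(fraud alert) = 0.06*0.93*0.88 + 0.37*0.93*0.12 + 0.52*0.07*0.88 + 0.69*0.07*0.12
        = 0.049104 + 0.041292 + 0.032032 + 0.005796 = 0.128224
The terms with cardholder travelling abroad present sum to 0.047088, so
  P(cardholder travelling abroad | fraud alert) = 0.047088 / 0.128224 ≈ 0.3672

Now also conditioning on genuine card theft=true:
Weight on cardholder travelling abroad=true, given the evidence: 0.69*0.12 = 0.082800
Denominator P(fraud alert | genuine card theft): 0.52*0.88 + 0.69*0.12 = 0.540400
Posterior = 0.082800 / 0.540400 ≈ 0.1532

Pr(cardholder travelling abroad | fraud alert) ≈ 0.3672; Pr(cardholder travelling abroad | fraud alert, genuine card theft) ≈ 0.1532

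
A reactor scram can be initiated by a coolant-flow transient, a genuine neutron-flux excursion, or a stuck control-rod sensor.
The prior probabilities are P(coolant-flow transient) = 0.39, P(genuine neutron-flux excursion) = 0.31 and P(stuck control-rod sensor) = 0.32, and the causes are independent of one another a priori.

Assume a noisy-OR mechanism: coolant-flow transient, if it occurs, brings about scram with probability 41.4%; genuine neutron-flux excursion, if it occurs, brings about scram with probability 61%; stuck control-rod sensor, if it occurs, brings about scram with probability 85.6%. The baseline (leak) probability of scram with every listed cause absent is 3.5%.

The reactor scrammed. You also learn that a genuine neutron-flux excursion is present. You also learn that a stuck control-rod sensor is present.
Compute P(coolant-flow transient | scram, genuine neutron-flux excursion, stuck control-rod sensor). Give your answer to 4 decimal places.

Under noisy-OR, P(scram | causes) = 1 − (1−0.035)·∏(1−qᵢ) over the active causes.
Weight on coolant-flow transient=true, given the evidence: 0.968242*0.39 = 0.377614
The normalizing constant is 0.945806*0.61 + 0.968242*0.39 = 0.954556
P(coolant-flow transient | scram, genuine neutron-flux excursion, stuck control-rod sensor) = 0.377614/0.954556 ≈ 0.3956

P(coolant-flow transient | scram, genuine neutron-flux excursion, stuck control-rod sensor) ≈ 0.3956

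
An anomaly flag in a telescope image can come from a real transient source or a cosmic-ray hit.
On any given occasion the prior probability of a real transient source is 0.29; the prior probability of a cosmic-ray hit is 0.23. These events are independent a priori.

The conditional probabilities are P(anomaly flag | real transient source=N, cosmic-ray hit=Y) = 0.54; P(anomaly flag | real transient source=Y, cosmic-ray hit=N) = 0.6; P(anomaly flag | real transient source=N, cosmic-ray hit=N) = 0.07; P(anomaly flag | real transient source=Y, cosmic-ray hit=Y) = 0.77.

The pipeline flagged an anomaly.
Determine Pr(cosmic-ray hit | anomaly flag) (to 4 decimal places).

Pr(cosmic-ray hit | anomaly flag) ≈ 0.4475

Enumerate the 4 (real transient source, cosmic-ray hit) configurations and weight by the priors:
  P(anomaly flag) = 0.07×0.71×0.77 + 0.54×0.71×0.23 + 0.6×0.29×0.77 + 0.77×0.29×0.23
        = 0.038269 + 0.088182 + 0.133980 + 0.051359 = 0.311790
The terms with cosmic-ray hit present sum to 0.139541, so
  P(cosmic-ray hit | anomaly flag) = 0.139541 / 0.311790 ≈ 0.4475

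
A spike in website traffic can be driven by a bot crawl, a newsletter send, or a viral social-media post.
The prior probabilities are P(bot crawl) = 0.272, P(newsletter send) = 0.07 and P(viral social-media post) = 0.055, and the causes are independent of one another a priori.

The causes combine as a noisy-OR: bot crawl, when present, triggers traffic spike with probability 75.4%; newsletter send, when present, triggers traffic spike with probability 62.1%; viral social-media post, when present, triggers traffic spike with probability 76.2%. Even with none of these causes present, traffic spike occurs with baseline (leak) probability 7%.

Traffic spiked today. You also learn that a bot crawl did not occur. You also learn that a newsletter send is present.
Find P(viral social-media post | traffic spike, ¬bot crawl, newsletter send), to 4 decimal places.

Under noisy-OR, P(traffic spike | causes) = 1 − (1−0.07)·∏(1−qᵢ) over the active causes.
Enumerate both values of viral social-media post and weight by the priors:
  P(traffic spike | ¬bot crawl, newsletter send) = 0.64753·0.945 + 0.916112·0.055
        = 0.611916 + 0.050386 = 0.662302
Keeping only the viral social-media post-present terms gives 0.050386, so
  P(viral social-media post | traffic spike, ¬bot crawl, newsletter send) = 0.050386 / 0.662302 ≈ 0.0761

P(viral social-media post | traffic spike, ¬bot crawl, newsletter send) ≈ 0.0761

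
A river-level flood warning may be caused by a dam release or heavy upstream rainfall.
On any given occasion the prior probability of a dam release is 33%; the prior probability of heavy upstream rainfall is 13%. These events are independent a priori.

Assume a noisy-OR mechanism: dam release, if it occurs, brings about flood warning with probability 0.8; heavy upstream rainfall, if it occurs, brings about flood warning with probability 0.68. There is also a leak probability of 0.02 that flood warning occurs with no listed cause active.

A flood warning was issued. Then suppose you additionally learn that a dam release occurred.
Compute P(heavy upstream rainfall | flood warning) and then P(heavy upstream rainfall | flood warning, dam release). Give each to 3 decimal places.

P(heavy upstream rainfall | flood warning) ≈ 0.292; P(heavy upstream rainfall | flood warning, dam release) ≈ 0.148

Under noisy-OR, P(flood warning | causes) = 1 − (1−0.02)·∏(1−qᵢ) over the active causes.
Enumerate the 4 (dam release, heavy upstream rainfall) configurations and weight by the priors:
  P(flood warning) = 0.02×0.67×0.87 + 0.6864×0.67×0.13 + 0.804×0.33×0.87 + 0.93728×0.33×0.13
        = 0.011658 + 0.059785 + 0.230828 + 0.040209 = 0.342480
The terms with heavy upstream rainfall present sum to 0.099994, so
  P(heavy upstream rainfall | flood warning) = 0.099994 / 0.342480 ≈ 0.292

Now condition on the additional information:
Weight on heavy upstream rainfall=true, given the evidence: 0.93728*0.13 = 0.121846
Normalizer over all consistent configurations: 0.804*0.87 + 0.93728*0.13 = 0.821326
P(heavy upstream rainfall | flood warning, dam release) = 0.121846/0.821326 ≈ 0.148
Conditioning on dam release lowers the posterior on heavy upstream rainfall: the classic explaining-away effect in a common-effect structure.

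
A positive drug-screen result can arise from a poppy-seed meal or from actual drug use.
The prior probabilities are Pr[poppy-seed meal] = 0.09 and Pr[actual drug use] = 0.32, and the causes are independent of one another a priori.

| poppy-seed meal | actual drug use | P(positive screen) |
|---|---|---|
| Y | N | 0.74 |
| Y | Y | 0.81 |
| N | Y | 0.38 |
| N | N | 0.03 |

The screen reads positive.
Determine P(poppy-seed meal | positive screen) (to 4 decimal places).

P(poppy-seed meal | positive screen) ≈ 0.3468

Weight on poppy-seed meal=true, given the evidence: 0.045288 + 0.023328 = 0.068616
Denominator P(positive screen): 0.03*0.91*0.68 + 0.38*0.91*0.32 + 0.74*0.09*0.68 + 0.81*0.09*0.32 = 0.197836
Posterior = 0.068616 / 0.197836 ≈ 0.3468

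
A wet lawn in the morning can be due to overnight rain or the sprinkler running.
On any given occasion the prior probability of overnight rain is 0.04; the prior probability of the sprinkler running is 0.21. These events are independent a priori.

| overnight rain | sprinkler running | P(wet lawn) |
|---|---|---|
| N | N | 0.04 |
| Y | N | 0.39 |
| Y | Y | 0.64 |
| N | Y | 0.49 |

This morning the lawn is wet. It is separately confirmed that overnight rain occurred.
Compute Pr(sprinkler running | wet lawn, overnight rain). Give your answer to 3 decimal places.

Pr(sprinkler running | wet lawn, overnight rain) ≈ 0.304

For the numerator, keep only sprinkler running=true terms: 0.64·0.21 = 0.134400
Denominator P(wet lawn | overnight rain): 0.39·0.79 + 0.64·0.21 = 0.442500
Posterior = 0.134400 / 0.442500 ≈ 0.304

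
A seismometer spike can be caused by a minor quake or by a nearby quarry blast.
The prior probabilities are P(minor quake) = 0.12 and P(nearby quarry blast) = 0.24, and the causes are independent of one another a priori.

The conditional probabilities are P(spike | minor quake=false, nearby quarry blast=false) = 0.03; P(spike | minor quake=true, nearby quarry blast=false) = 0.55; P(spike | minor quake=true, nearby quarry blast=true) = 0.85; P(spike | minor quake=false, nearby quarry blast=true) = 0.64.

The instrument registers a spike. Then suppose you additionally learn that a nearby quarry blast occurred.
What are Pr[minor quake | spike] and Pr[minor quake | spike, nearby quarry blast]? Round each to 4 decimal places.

Pr[minor quake | spike] ≈ 0.3247; Pr[minor quake | spike, nearby quarry blast] ≈ 0.1533

Sum P(spike|·) weighted by the priors over the 4 (minor quake, nearby quarry blast) configurations:
  P(spike) = 0.03*0.88*0.76 + 0.64*0.88*0.24 + 0.55*0.12*0.76 + 0.85*0.12*0.24
        = 0.020064 + 0.135168 + 0.050160 + 0.024480 = 0.229872
The terms with minor quake present sum to 0.074640, so
  P(minor quake | spike) = 0.074640 / 0.229872 ≈ 0.3247

Now condition on the additional information:
P(spike | nearby quarry blast) = 0.64×0.88 + 0.85×0.12 = 0.563200 + 0.102000 = 0.665200
Of this, 0.102000 comes from 0.85×0.12 (the minor quake=true cases).
So P(minor quake | spike, nearby quarry blast) = 0.102000/0.665200 ≈ 0.1533.
This is intercausal reasoning (explaining away): once nearby quarry blast accounts for the spike, minor quake becomes less likely.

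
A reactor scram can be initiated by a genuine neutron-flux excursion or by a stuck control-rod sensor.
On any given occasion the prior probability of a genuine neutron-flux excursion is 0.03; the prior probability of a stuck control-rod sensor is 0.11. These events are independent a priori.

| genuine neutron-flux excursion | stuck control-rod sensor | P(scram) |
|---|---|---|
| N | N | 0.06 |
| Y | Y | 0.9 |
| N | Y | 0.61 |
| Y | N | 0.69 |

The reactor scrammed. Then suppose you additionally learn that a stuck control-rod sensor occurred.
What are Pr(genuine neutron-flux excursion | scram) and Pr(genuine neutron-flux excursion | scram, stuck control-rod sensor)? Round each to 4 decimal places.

Pr(genuine neutron-flux excursion | scram) ≈ 0.1547; Pr(genuine neutron-flux excursion | scram, stuck control-rod sensor) ≈ 0.0436

P(scram) = 0.06×0.97×0.89 + 0.61×0.97×0.11 + 0.69×0.03×0.89 + 0.9×0.03×0.11 = 0.051798 + 0.065087 + 0.018423 + 0.002970 = 0.138278
Restricting to configurations with genuine neutron-flux excursion present: 0.018423 + 0.002970 = 0.021393.
So P(genuine neutron-flux excursion | scram) = 0.021393/0.138278 ≈ 0.1547.

Now also conditioning on stuck control-rod sensor=true:
P(scram | stuck control-rod sensor) = 0.61·0.97 + 0.9·0.03 = 0.591700 + 0.027000 = 0.618700
The genuine neutron-flux excursion-present share is 0.9·0.03 = 0.027000.
So P(genuine neutron-flux excursion | scram, stuck control-rod sensor) = 0.027000/0.618700 ≈ 0.0436.
— stuck control-rod sensor explains away the evidence for genuine neutron-flux excursion.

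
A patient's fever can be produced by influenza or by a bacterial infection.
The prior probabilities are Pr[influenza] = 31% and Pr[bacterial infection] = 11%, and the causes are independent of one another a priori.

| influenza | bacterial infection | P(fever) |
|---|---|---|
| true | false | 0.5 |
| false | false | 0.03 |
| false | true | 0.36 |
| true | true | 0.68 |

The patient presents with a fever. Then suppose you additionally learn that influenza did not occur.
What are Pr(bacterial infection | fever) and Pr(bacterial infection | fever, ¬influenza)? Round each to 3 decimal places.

Pr(bacterial infection | fever) ≈ 0.244; Pr(bacterial infection | fever, ¬influenza) ≈ 0.597

Sum P(fever|·) weighted by the priors over the 4 (influenza, bacterial infection) configurations:
  P(fever) = 0.03*0.69*0.89 + 0.36*0.69*0.11 + 0.5*0.31*0.89 + 0.68*0.31*0.11
        = 0.018423 + 0.027324 + 0.137950 + 0.023188 = 0.206885
Keeping only the bacterial infection-present terms gives 0.050512, so
  P(bacterial infection | fever) = 0.050512 / 0.206885 ≈ 0.244

With the extra evidence:
By total probability over both values of bacterial infection:
  P(fever | ¬influenza) = 0.03·0.89 + 0.36·0.11
        = 0.026700 + 0.039600 = 0.066300
The terms with bacterial infection present sum to 0.039600, so
  P(bacterial infection | fever, ¬influenza) = 0.039600 / 0.066300 ≈ 0.597
With influenza excluded, bacterial infection must carry more of the explanatory weight for the fever.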